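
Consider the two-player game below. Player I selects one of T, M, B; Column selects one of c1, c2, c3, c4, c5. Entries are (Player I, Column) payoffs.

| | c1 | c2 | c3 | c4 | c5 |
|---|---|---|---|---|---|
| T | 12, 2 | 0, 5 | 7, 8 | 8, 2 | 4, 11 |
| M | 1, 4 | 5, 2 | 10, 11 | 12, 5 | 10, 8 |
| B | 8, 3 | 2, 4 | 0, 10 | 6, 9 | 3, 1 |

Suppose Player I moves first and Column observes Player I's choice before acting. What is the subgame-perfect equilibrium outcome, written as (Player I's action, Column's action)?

(M, c3)

Work backward from Column's decision.
- T: BR = c5, leader payoff 4.
- M: BR = c3, leader payoff 10.
- B: BR = c3, leader payoff 0.
Among 4, 10, 0, the best is 10 at M. Subgame-perfect outcome: (M, c3) with payoffs (10, 11).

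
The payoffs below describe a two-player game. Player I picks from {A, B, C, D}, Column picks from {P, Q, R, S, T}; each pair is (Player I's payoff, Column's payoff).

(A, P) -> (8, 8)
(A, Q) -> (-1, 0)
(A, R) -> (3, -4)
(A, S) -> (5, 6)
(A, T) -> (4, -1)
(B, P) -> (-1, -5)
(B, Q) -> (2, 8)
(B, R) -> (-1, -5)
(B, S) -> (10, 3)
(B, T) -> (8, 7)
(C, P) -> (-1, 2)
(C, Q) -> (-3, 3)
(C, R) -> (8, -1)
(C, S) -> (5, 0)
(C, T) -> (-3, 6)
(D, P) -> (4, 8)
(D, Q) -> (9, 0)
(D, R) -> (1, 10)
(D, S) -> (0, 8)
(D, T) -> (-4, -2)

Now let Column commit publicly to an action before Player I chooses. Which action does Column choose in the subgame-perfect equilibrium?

P

Player I best-responds to each possible Column move:
- P: Player I compares 8, -1, -1, 4 and picks A; Column would get 8.
- Q: Player I compares -1, 2, -3, 9 and picks D; Column would get 0.
- R: Player I compares 3, -1, 8, 1 and picks C; Column would get -1.
- S: Player I compares 5, 10, 5, 0 and picks B; Column would get 3.
- T: Player I compares 4, 8, -3, -4 and picks B; Column would get 7.
Maximizing over 8, 0, -1, 3, 7, Column chooses P. Subgame-perfect outcome: (A, P) with payoffs (8, 8).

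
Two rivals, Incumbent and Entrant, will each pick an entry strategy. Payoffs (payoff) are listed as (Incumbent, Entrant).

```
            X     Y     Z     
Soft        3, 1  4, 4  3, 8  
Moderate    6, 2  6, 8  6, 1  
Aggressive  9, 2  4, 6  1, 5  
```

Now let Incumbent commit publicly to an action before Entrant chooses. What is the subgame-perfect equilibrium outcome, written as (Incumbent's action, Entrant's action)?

(Moderate, Y)

Solve by backward induction (Incumbent leads).
- Soft → Entrant plays Z (best of 1, 4, 8); Incumbent gets 3.
- Moderate → Entrant plays Y (best of 2, 8, 1); Incumbent gets 6.
- Aggressive → Entrant plays Y (best of 2, 6, 5); Incumbent gets 4.
Maximizing over 3, 6, 4, Incumbent chooses Moderate. Subgame-perfect outcome: (Moderate, Y) with payoffs (6, 8).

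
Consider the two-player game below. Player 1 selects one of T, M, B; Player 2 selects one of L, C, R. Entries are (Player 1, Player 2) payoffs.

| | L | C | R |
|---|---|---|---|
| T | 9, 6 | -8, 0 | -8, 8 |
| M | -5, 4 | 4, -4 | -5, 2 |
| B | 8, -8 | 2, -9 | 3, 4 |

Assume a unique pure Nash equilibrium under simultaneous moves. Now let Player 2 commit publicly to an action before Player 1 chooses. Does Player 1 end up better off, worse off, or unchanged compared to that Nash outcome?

better off

Solve by backward induction (Player 2 leads).
- L → Player 1 plays T (best of 9, -5, 8); Player 2 gets 6.
- C → Player 1 plays M (best of -8, 4, 2); Player 2 gets -4.
- R → Player 1 plays B (best of -8, -5, 3); Player 2 gets 4.
Player 2's induced payoffs are 6, -4, 4, so Player 2 commits to L. Subgame-perfect outcome: (T, L) with payoffs (9, 6).
For the simultaneous game, intersect best replies.
Player 1's best replies: L→T; C→M; R→B.
Player 2's best replies: T→R; M→L; B→R.
Only (B, R) has each player best-responding; Nash payoffs (3, 4).
Player 1 earns 9 sequentially versus 3 at the Nash outcome: better off.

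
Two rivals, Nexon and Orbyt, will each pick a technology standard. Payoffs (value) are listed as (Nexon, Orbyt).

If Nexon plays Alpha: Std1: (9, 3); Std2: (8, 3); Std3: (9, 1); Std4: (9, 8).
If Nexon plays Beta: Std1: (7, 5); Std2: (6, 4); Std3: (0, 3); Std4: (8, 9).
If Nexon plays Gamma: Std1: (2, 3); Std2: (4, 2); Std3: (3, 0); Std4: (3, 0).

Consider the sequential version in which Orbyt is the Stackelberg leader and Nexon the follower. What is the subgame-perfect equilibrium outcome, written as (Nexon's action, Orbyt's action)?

Backward induction with Orbyt moving first.
- Std1: BR = Alpha, leader payoff 3.
- Std2: BR = Alpha, leader payoff 3.
- Std3: BR = Alpha, leader payoff 1.
- Std4: BR = Alpha, leader payoff 8.
Orbyt's induced payoffs are 3, 3, 1, 8, so Orbyt commits to Std4. Subgame-perfect outcome: (Alpha, Std4) with payoffs (9, 8).

(Alpha, Std4)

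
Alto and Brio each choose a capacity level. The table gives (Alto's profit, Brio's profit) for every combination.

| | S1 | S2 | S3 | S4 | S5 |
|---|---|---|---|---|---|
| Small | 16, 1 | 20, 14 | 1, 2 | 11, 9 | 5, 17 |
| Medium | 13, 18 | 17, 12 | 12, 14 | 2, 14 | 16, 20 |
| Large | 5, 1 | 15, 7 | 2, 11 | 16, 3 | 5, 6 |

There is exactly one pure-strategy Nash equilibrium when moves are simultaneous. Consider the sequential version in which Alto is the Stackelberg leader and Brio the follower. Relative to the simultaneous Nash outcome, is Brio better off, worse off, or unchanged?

Backward induction with Alto moving first.
- Small: Brio compares 1, 14, 2, 9, 17 and picks S5; Alto would get 5.
- Medium: Brio compares 18, 12, 14, 14, 20 and picks S5; Alto would get 16.
- Large: Brio compares 1, 7, 11, 3, 6 and picks S3; Alto would get 2.
Among 5, 16, 2, the best is 16 at Medium. Subgame-perfect outcome: (Medium, S5) with payoffs (16, 20).
For the simultaneous game, intersect best replies.
Alto's best replies: S1→Small; S2→Small; S3→Medium; S4→Large; S5→Medium.
Brio's best replies: Small→S5; Medium→S5; Large→S3.
The unique mutual best reply is (Medium, S5), giving (16, 20).
Brio earns 20 sequentially versus 20 at the Nash outcome: unchanged.

unchanged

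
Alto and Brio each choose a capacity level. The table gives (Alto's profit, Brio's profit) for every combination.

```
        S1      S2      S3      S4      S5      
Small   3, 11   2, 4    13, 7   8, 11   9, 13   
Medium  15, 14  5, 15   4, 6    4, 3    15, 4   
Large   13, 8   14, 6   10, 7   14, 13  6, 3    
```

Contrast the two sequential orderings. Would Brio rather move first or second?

If Alto leads: Brio's best replies are Small→S5, Medium→S2, Large→S4; Alto's induced payoffs 9, 5, 14; outcome (Large, S4), payoffs (14, 13).
If Brio leads: Alto's best replies are S1→Medium, S2→Large, S3→Small, S4→Large, S5→Medium; Brio's induced payoffs 14, 6, 7, 13, 4; outcome (Medium, S1), payoffs (15, 14).
Brio gets 14 moving first and 13 moving second, so Brio prefers to move first.

first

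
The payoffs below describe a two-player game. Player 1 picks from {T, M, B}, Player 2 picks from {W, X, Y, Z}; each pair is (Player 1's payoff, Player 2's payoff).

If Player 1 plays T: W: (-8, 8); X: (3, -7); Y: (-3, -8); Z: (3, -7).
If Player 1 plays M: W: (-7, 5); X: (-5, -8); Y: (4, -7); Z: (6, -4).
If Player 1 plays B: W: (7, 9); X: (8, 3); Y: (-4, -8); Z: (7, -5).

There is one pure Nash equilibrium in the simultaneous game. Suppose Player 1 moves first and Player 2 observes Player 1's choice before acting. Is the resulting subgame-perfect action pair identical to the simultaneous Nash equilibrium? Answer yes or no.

Backward induction with Player 1 moving first.
- T: Player 2 compares 8, -7, -8, -7 and picks W; Player 1 would get -8.
- M: Player 2 compares 5, -8, -7, -4 and picks W; Player 1 would get -7.
- B: Player 2 compares 9, 3, -8, -5 and picks W; Player 1 would get 7.
Maximizing over -8, -7, 7, Player 1 chooses B. Subgame-perfect outcome: (B, W) with payoffs (7, 9).
Now find the simultaneous Nash equilibrium.
Player 1's best replies: W→B; X→B; Y→M; Z→B.
Player 2's best replies: T→W; M→W; B→W.
The unique mutual best reply is (B, W), giving (7, 9).
Sequential outcome (B, W) coincides with the Nash profile (B, W).

yes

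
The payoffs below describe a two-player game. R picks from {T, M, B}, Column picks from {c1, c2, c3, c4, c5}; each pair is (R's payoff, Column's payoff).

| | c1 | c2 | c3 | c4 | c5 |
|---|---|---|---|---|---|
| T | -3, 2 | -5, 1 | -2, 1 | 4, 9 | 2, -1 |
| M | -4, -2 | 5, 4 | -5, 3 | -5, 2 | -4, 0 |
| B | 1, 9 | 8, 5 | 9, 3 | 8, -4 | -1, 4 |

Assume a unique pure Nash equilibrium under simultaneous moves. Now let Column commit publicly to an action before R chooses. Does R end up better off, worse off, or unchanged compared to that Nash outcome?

Work backward from R's decision.
- c1: BR = B, leader payoff 9.
- c2: BR = B, leader payoff 5.
- c3: BR = B, leader payoff 3.
- c4: BR = B, leader payoff -4.
- c5: BR = T, leader payoff -1.
Maximizing over 9, 5, 3, -4, -1, Column chooses c1. Subgame-perfect outcome: (B, c1) with payoffs (1, 9).
For the simultaneous game, intersect best replies.
R's best replies: c1→B; c2→B; c3→B; c4→B; c5→T.
Column's best replies: T→c4; M→c2; B→c1.
The unique mutual best reply is (B, c1), giving (1, 9).
R earns 1 sequentially versus 1 at the Nash outcome: unchanged.

unchanged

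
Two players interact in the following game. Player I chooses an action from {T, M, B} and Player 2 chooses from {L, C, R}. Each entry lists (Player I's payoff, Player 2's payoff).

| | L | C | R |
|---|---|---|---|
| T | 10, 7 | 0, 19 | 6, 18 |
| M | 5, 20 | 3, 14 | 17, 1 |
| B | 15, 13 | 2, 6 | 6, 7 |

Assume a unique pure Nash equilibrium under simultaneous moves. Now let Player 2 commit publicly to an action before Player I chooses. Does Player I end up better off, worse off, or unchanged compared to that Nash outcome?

worse off

Player I best-responds to each possible Player 2 move:
- L: Player I compares 10, 5, 15 and picks B; Player 2 would get 13.
- C: Player I compares 0, 3, 2 and picks M; Player 2 would get 14.
- R: Player I compares 6, 17, 6 and picks M; Player 2 would get 1.
Among 13, 14, 1, the best is 14 at C. Subgame-perfect outcome: (M, C) with payoffs (3, 14).
Under simultaneous play:
Player I's best replies: L→B; C→M; R→M.
Player 2's best replies: T→C; M→L; B→L.
Only (B, L) has each player best-responding; Nash payoffs (15, 13).
Player I earns 3 sequentially versus 15 at the Nash outcome: worse off.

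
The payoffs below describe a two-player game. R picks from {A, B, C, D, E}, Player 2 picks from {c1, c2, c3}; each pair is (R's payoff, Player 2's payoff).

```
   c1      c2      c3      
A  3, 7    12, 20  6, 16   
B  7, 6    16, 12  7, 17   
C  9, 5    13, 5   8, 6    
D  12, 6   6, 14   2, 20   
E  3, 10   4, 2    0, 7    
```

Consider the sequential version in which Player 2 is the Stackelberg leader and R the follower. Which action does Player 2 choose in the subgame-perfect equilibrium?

Work backward from R's decision.
- c1: BR = D, leader payoff 6.
- c2: BR = B, leader payoff 12.
- c3: BR = C, leader payoff 6.
Among 6, 12, 6, the best is 12 at c2. Subgame-perfect outcome: (B, c2) with payoffs (16, 12).

c2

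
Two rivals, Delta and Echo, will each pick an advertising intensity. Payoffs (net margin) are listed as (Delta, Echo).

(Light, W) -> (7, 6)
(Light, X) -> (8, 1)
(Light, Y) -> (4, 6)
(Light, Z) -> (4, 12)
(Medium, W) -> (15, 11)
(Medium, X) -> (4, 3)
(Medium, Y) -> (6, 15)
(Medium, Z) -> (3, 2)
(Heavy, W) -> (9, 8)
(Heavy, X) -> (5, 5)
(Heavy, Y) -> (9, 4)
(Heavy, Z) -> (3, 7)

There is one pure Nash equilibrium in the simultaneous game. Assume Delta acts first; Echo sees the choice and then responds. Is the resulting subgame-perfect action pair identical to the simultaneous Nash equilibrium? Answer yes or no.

Work backward from Echo's decision.
- Light → Echo plays Z (best of 6, 1, 6, 12); Delta gets 4.
- Medium → Echo plays Y (best of 11, 3, 15, 2); Delta gets 6.
- Heavy → Echo plays W (best of 8, 5, 4, 7); Delta gets 9.
Delta's induced payoffs are 4, 6, 9, so Delta commits to Heavy. Subgame-perfect outcome: (Heavy, W) with payoffs (9, 8).
Under simultaneous play:
Delta's best replies: W→Medium; X→Light; Y→Heavy; Z→Light.
Echo's best replies: Light→Z; Medium→Y; Heavy→W.
Only (Light, Z) has each player best-responding; Nash payoffs (4, 12).
Sequential outcome (Heavy, W) differs from the Nash profile (Light, Z).

no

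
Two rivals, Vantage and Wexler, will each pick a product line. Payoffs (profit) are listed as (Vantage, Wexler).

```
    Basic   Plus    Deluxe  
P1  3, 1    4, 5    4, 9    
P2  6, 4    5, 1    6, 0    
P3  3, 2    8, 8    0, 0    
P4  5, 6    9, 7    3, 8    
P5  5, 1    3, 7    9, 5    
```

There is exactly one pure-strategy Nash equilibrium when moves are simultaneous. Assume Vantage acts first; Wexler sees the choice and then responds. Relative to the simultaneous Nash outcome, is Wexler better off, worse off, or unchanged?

better off

Wexler best-responds to each possible Vantage move:
- P1 → Wexler plays Deluxe (best of 1, 5, 9); Vantage gets 4.
- P2 → Wexler plays Basic (best of 4, 1, 0); Vantage gets 6.
- P3 → Wexler plays Plus (best of 2, 8, 0); Vantage gets 8.
- P4 → Wexler plays Deluxe (best of 6, 7, 8); Vantage gets 3.
- P5 → Wexler plays Plus (best of 1, 7, 5); Vantage gets 3.
Among 4, 6, 8, 3, 3, the best is 8 at P3. Subgame-perfect outcome: (P3, Plus) with payoffs (8, 8).
For the simultaneous game, intersect best replies.
Vantage's best replies: Basic→P2; Plus→P4; Deluxe→P5.
Wexler's best replies: P1→Deluxe; P2→Basic; P3→Plus; P4→Deluxe; P5→Plus.
Only (P2, Basic) has each player best-responding; Nash payoffs (6, 4).
Wexler earns 8 sequentially versus 4 at the Nash outcome: better off.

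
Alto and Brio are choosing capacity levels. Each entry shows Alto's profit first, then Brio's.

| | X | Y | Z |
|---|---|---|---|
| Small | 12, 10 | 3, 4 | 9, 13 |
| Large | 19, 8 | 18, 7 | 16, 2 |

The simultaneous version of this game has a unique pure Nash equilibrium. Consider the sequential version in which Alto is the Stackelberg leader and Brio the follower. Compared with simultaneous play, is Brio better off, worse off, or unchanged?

Backward induction with Alto moving first.
- Small → Brio plays Z (best of 10, 4, 13); Alto gets 9.
- Large → Brio plays X (best of 8, 7, 2); Alto gets 19.
Alto's induced payoffs are 9, 19, so Alto commits to Large. Subgame-perfect outcome: (Large, X) with payoffs (19, 8).
Now find the simultaneous Nash equilibrium.
Alto's best replies: X→Large; Y→Large; Z→Large.
Brio's best replies: Small→Z; Large→X.
Only (Large, X) has each player best-responding; Nash payoffs (19, 8).
Brio earns 8 sequentially versus 8 at the Nash outcome: unchanged.

unchanged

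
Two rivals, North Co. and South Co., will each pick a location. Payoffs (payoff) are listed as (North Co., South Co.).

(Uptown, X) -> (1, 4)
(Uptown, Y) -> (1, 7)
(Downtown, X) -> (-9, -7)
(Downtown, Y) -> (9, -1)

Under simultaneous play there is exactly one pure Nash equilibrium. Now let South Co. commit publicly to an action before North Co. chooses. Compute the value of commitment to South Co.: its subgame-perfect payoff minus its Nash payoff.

5

Backward induction with South Co. moving first.
- X: North Co. compares 1, -9 and picks Uptown; South Co. would get 4.
- Y: North Co. compares 1, 9 and picks Downtown; South Co. would get -1.
Among 4, -1, the best is 4 at X. Subgame-perfect outcome: (Uptown, X) with payoffs (1, 4).
For the simultaneous game, intersect best replies.
North Co.'s best replies: X→Uptown; Y→Downtown.
South Co.'s best replies: Uptown→Y; Downtown→Y.
Only (Downtown, Y) has each player best-responding; Nash payoffs (9, -1).
South Co.'s commitment gain: 4 − -1 = 5.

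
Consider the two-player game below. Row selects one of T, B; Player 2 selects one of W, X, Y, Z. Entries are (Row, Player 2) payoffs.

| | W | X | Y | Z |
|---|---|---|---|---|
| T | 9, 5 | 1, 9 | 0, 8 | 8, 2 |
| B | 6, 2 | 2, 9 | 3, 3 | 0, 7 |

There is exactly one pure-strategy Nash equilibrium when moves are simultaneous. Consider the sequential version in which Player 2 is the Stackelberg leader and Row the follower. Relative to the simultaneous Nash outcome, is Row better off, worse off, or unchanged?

Row best-responds to each possible Player 2 move:
- W: BR = T, leader payoff 5.
- X: BR = B, leader payoff 9.
- Y: BR = B, leader payoff 3.
- Z: BR = T, leader payoff 2.
Player 2's induced payoffs are 5, 9, 3, 2, so Player 2 commits to X. Subgame-perfect outcome: (B, X) with payoffs (2, 9).
Now find the simultaneous Nash equilibrium.
Row's best replies: W→T; X→B; Y→B; Z→T.
Player 2's best replies: T→X; B→X.
The unique mutual best reply is (B, X), giving (2, 9).
Row earns 2 sequentially versus 2 at the Nash outcome: unchanged.

unchanged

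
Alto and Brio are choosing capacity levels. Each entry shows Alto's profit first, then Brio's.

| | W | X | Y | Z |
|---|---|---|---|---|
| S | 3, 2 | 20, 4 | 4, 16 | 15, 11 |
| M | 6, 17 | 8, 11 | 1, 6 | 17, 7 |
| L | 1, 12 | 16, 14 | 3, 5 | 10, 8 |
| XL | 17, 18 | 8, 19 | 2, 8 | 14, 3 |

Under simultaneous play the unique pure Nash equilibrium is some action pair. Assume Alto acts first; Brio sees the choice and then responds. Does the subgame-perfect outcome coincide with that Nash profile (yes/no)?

Work backward from Brio's decision.
- S: Brio compares 2, 4, 16, 11 and picks Y; Alto would get 4.
- M: Brio compares 17, 11, 6, 7 and picks W; Alto would get 6.
- L: Brio compares 12, 14, 5, 8 and picks X; Alto would get 16.
- XL: Brio compares 18, 19, 8, 3 and picks X; Alto would get 8.
Among 4, 6, 16, 8, the best is 16 at L. Subgame-perfect outcome: (L, X) with payoffs (16, 14).
Under simultaneous play:
Alto's best replies: W→XL; X→S; Y→S; Z→M.
Brio's best replies: S→Y; M→W; L→X; XL→X.
The unique mutual best reply is (S, Y), giving (4, 16).
Sequential outcome (L, X) differs from the Nash profile (S, Y).

no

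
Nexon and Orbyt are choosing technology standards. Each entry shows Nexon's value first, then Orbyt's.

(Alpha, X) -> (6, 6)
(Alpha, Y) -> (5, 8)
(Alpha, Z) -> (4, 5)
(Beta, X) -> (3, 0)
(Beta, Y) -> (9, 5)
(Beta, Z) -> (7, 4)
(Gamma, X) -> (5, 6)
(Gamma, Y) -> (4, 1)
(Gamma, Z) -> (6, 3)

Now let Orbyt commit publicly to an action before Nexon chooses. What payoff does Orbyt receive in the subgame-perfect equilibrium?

6

Backward induction with Orbyt moving first.
- X → Nexon plays Alpha (best of 6, 3, 5); Orbyt gets 6.
- Y → Nexon plays Beta (best of 5, 9, 4); Orbyt gets 5.
- Z → Nexon plays Beta (best of 4, 7, 6); Orbyt gets 4.
Maximizing over 6, 5, 4, Orbyt chooses X. Subgame-perfect outcome: (Alpha, X) with payoffs (6, 6).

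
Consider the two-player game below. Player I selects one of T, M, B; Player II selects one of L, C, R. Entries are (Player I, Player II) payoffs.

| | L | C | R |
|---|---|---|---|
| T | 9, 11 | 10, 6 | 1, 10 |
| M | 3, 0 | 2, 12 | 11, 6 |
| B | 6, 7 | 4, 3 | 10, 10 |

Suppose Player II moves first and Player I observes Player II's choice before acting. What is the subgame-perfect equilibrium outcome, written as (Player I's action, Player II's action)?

Solve by backward induction (Player II leads).
- L: BR = T, leader payoff 11.
- C: BR = T, leader payoff 6.
- R: BR = M, leader payoff 6.
Maximizing over 11, 6, 6, Player II chooses L. Subgame-perfect outcome: (T, L) with payoffs (9, 11).

(T, L)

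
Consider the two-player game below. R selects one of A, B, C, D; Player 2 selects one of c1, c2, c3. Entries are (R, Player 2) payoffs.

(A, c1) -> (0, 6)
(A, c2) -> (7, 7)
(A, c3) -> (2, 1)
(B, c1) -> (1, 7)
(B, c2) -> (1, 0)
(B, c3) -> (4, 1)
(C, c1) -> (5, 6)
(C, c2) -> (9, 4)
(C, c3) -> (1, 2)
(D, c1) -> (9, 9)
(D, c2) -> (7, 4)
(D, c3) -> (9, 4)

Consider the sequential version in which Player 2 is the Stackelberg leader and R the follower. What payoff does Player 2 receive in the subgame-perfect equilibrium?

Solve by backward induction (Player 2 leads).
- c1 → R plays D (best of 0, 1, 5, 9); Player 2 gets 9.
- c2 → R plays C (best of 7, 1, 9, 7); Player 2 gets 4.
- c3 → R plays D (best of 2, 4, 1, 9); Player 2 gets 4.
Player 2's induced payoffs are 9, 4, 4, so Player 2 commits to c1. Subgame-perfect outcome: (D, c1) with payoffs (9, 9).

9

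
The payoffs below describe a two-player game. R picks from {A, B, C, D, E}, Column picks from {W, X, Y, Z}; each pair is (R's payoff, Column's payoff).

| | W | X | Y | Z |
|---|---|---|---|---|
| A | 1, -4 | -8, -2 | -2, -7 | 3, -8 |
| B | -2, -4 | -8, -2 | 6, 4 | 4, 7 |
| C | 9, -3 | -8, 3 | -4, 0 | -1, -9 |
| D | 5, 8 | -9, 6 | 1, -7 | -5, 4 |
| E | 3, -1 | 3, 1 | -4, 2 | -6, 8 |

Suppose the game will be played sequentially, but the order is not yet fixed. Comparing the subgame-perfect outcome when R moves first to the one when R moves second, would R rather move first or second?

first

If R leads: Column's best replies are A→X, B→Z, C→X, D→W, E→Z; R's induced payoffs -8, 4, -8, 5, -6; outcome (D, W), payoffs (5, 8).
If Column leads: R's best replies are W→C, X→E, Y→B, Z→B; Column's induced payoffs -3, 1, 4, 7; outcome (B, Z), payoffs (4, 7).
R gets 5 moving first and 4 moving second, so R prefers to move first.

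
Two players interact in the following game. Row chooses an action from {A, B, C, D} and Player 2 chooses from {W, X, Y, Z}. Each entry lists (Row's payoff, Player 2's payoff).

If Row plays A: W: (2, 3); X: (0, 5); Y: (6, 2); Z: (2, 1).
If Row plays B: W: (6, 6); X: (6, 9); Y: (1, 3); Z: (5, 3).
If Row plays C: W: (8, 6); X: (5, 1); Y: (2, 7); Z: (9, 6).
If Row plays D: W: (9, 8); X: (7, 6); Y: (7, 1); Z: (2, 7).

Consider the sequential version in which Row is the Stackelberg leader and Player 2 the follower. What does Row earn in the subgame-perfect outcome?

Solve by backward induction (Row leads).
- A: BR = X, leader payoff 0.
- B: BR = X, leader payoff 6.
- C: BR = Y, leader payoff 2.
- D: BR = W, leader payoff 9.
Among 0, 6, 2, 9, the best is 9 at D. Subgame-perfect outcome: (D, W) with payoffs (9, 8).

9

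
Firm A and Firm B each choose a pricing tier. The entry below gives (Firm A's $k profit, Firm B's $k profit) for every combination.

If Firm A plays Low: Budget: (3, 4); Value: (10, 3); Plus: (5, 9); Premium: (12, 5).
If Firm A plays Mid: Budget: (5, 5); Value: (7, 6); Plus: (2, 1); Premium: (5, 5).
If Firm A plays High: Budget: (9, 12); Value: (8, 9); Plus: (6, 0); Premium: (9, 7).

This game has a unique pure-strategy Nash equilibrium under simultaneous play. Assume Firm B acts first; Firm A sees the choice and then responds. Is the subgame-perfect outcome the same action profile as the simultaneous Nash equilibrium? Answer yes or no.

yes

Firm A best-responds to each possible Firm B move:
- Budget: Firm A compares 3, 5, 9 and picks High; Firm B would get 12.
- Value: Firm A compares 10, 7, 8 and picks Low; Firm B would get 3.
- Plus: Firm A compares 5, 2, 6 and picks High; Firm B would get 0.
- Premium: Firm A compares 12, 5, 9 and picks Low; Firm B would get 5.
Among 12, 3, 0, 5, the best is 12 at Budget. Subgame-perfect outcome: (High, Budget) with payoffs (9, 12).
Under simultaneous play:
Firm A's best replies: Budget→High; Value→Low; Plus→High; Premium→Low.
Firm B's best replies: Low→Plus; Mid→Value; High→Budget.
The unique mutual best reply is (High, Budget), giving (9, 12).
Sequential outcome (High, Budget) coincides with the Nash profile (High, Budget).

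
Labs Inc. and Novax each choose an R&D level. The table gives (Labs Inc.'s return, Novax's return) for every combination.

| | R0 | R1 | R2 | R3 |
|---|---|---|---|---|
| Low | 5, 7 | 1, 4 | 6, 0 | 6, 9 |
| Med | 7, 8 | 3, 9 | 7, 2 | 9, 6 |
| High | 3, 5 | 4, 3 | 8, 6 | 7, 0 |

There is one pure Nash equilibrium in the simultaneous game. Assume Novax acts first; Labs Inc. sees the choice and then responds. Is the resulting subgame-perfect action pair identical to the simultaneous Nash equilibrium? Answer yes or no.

Labs Inc. best-responds to each possible Novax move:
- R0: Labs Inc. compares 5, 7, 3 and picks Med; Novax would get 8.
- R1: Labs Inc. compares 1, 3, 4 and picks High; Novax would get 3.
- R2: Labs Inc. compares 6, 7, 8 and picks High; Novax would get 6.
- R3: Labs Inc. compares 6, 9, 7 and picks Med; Novax would get 6.
Maximizing over 8, 3, 6, 6, Novax chooses R0. Subgame-perfect outcome: (Med, R0) with payoffs (7, 8).
For the simultaneous game, intersect best replies.
Labs Inc.'s best replies: R0→Med; R1→High; R2→High; R3→Med.
Novax's best replies: Low→R3; Med→R1; High→R2.
The unique mutual best reply is (High, R2), giving (8, 6).
Sequential outcome (Med, R0) differs from the Nash profile (High, R2).

no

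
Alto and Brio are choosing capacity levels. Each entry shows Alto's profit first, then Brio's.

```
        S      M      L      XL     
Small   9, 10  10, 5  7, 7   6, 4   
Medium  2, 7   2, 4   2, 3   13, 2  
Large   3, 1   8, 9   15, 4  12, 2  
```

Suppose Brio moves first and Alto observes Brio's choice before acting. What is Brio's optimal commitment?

S

Alto best-responds to each possible Brio move:
- S → Alto plays Small (best of 9, 2, 3); Brio gets 10.
- M → Alto plays Small (best of 10, 2, 8); Brio gets 5.
- L → Alto plays Large (best of 7, 2, 15); Brio gets 4.
- XL → Alto plays Medium (best of 6, 13, 12); Brio gets 2.
Maximizing over 10, 5, 4, 2, Brio chooses S. Subgame-perfect outcome: (Small, S) with payoffs (9, 10).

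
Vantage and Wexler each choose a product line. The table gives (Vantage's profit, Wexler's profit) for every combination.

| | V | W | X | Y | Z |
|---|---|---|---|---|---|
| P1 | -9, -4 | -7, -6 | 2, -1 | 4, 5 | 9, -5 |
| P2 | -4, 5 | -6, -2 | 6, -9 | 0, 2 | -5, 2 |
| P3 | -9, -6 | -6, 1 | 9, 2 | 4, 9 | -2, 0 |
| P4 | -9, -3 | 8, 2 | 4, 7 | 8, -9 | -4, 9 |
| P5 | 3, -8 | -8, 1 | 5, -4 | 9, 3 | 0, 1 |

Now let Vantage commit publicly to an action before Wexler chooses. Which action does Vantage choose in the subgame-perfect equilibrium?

Solve by backward induction (Vantage leads).
- P1: BR = Y, leader payoff 4.
- P2: BR = V, leader payoff -4.
- P3: BR = Y, leader payoff 4.
- P4: BR = Z, leader payoff -4.
- P5: BR = Y, leader payoff 9.
Maximizing over 4, -4, 4, -4, 9, Vantage chooses P5. Subgame-perfect outcome: (P5, Y) with payoffs (9, 3).

P5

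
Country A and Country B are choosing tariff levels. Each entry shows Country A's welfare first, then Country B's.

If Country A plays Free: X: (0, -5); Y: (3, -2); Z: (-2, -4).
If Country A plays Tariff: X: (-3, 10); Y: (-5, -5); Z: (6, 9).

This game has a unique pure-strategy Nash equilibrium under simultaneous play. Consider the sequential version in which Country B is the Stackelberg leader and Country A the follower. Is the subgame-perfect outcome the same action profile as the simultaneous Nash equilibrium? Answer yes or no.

Country A best-responds to each possible Country B move:
- X → Country A plays Free (best of 0, -3); Country B gets -5.
- Y → Country A plays Free (best of 3, -5); Country B gets -2.
- Z → Country A plays Tariff (best of -2, 6); Country B gets 9.
Country B's induced payoffs are -5, -2, 9, so Country B commits to Z. Subgame-perfect outcome: (Tariff, Z) with payoffs (6, 9).
Now find the simultaneous Nash equilibrium.
Country A's best replies: X→Free; Y→Free; Z→Tariff.
Country B's best replies: Free→Y; Tariff→X.
The unique mutual best reply is (Free, Y), giving (3, -2).
Sequential outcome (Tariff, Z) differs from the Nash profile (Free, Y).

no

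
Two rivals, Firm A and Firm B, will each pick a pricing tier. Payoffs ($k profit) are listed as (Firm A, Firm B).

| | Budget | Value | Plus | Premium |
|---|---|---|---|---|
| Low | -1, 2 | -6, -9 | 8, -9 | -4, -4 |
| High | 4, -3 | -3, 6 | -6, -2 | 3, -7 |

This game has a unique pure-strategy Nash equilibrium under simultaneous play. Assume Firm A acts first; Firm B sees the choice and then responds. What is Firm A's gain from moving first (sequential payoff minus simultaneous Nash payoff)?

2

Solve by backward induction (Firm A leads).
- Low: BR = Budget, leader payoff -1.
- High: BR = Value, leader payoff -3.
Among -1, -3, the best is -1 at Low. Subgame-perfect outcome: (Low, Budget) with payoffs (-1, 2).
Now find the simultaneous Nash equilibrium.
Firm A's best replies: Budget→High; Value→High; Plus→Low; Premium→High.
Firm B's best replies: Low→Budget; High→Value.
Only (High, Value) has each player best-responding; Nash payoffs (-3, 6).
Firm A's commitment gain: -1 − -3 = 2.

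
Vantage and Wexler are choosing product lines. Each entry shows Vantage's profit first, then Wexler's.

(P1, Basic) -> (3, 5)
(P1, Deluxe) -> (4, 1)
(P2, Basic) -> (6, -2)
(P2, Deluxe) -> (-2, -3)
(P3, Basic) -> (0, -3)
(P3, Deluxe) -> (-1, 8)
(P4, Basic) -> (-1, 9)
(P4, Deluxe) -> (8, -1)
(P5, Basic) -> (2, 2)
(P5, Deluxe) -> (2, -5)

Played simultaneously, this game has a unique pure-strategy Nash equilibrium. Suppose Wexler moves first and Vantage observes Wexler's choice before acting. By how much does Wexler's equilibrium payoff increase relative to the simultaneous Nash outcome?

Vantage best-responds to each possible Wexler move:
- Basic → Vantage plays P2 (best of 3, 6, 0, -1, 2); Wexler gets -2.
- Deluxe → Vantage plays P4 (best of 4, -2, -1, 8, 2); Wexler gets -1.
Maximizing over -2, -1, Wexler chooses Deluxe. Subgame-perfect outcome: (P4, Deluxe) with payoffs (8, -1).
Now find the simultaneous Nash equilibrium.
Vantage's best replies: Basic→P2; Deluxe→P4.
Wexler's best replies: P1→Basic; P2→Basic; P3→Deluxe; P4→Basic; P5→Basic.
The unique mutual best reply is (P2, Basic), giving (6, -2).
Wexler's commitment gain: -1 − -2 = 1.

1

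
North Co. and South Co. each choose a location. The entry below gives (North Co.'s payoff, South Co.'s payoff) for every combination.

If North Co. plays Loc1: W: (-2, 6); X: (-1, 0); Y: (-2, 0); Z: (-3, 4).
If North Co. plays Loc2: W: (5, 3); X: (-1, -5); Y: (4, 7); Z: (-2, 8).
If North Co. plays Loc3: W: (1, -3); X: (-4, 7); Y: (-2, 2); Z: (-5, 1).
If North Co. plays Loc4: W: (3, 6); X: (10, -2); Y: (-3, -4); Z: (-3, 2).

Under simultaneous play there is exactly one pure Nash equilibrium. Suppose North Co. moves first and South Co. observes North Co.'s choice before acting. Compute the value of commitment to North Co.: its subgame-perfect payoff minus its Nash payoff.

Work backward from South Co.'s decision.
- Loc1: South Co. compares 6, 0, 0, 4 and picks W; North Co. would get -2.
- Loc2: South Co. compares 3, -5, 7, 8 and picks Z; North Co. would get -2.
- Loc3: South Co. compares -3, 7, 2, 1 and picks X; North Co. would get -4.
- Loc4: South Co. compares 6, -2, -4, 2 and picks W; North Co. would get 3.
North Co.'s induced payoffs are -2, -2, -4, 3, so North Co. commits to Loc4. Subgame-perfect outcome: (Loc4, W) with payoffs (3, 6).
Under simultaneous play:
North Co.'s best replies: W→Loc2; X→Loc4; Y→Loc2; Z→Loc2.
South Co.'s best replies: Loc1→W; Loc2→Z; Loc3→X; Loc4→W.
The unique mutual best reply is (Loc2, Z), giving (-2, 8).
North Co.'s commitment gain: 3 − -2 = 5.

5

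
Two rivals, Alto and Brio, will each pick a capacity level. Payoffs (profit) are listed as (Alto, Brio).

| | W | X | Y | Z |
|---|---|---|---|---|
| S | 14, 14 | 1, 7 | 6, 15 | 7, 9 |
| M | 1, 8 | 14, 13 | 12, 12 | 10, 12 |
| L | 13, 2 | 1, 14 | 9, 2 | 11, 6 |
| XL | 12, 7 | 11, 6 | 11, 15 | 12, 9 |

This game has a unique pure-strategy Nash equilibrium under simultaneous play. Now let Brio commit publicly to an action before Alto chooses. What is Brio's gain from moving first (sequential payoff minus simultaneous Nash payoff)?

Solve by backward induction (Brio leads).
- W → Alto plays S (best of 14, 1, 13, 12); Brio gets 14.
- X → Alto plays M (best of 1, 14, 1, 11); Brio gets 13.
- Y → Alto plays M (best of 6, 12, 9, 11); Brio gets 12.
- Z → Alto plays XL (best of 7, 10, 11, 12); Brio gets 9.
Brio's induced payoffs are 14, 13, 12, 9, so Brio commits to W. Subgame-perfect outcome: (S, W) with payoffs (14, 14).
For the simultaneous game, intersect best replies.
Alto's best replies: W→S; X→M; Y→M; Z→XL.
Brio's best replies: S→Y; M→X; L→X; XL→Y.
Only (M, X) has each player best-responding; Nash payoffs (14, 13).
Brio's commitment gain: 14 − 13 = 1.

1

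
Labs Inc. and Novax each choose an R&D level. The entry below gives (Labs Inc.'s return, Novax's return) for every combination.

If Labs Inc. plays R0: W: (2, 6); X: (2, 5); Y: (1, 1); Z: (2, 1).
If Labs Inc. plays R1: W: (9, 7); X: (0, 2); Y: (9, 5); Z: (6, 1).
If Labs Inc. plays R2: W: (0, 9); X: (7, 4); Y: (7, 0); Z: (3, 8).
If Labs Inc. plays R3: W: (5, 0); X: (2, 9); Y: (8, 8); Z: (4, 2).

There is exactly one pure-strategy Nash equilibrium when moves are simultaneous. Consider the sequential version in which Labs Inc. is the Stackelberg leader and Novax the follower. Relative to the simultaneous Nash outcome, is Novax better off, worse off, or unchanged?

unchanged

Solve by backward induction (Labs Inc. leads).
- R0: Novax compares 6, 5, 1, 1 and picks W; Labs Inc. would get 2.
- R1: Novax compares 7, 2, 5, 1 and picks W; Labs Inc. would get 9.
- R2: Novax compares 9, 4, 0, 8 and picks W; Labs Inc. would get 0.
- R3: Novax compares 0, 9, 8, 2 and picks X; Labs Inc. would get 2.
Labs Inc.'s induced payoffs are 2, 9, 0, 2, so Labs Inc. commits to R1. Subgame-perfect outcome: (R1, W) with payoffs (9, 7).
Now find the simultaneous Nash equilibrium.
Labs Inc.'s best replies: W→R1; X→R2; Y→R1; Z→R1.
Novax's best replies: R0→W; R1→W; R2→W; R3→X.
The unique mutual best reply is (R1, W), giving (9, 7).
Novax earns 7 sequentially versus 7 at the Nash outcome: unchanged.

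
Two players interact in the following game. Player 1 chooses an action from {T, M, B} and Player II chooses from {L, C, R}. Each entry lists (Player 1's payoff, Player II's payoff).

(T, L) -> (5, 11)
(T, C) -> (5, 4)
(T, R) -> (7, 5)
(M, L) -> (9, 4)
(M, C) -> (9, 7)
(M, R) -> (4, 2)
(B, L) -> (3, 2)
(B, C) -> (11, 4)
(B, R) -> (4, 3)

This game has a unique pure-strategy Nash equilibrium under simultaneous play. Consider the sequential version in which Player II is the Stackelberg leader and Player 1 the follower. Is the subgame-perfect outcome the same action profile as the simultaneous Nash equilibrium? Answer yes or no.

no

Solve by backward induction (Player II leads).
- L → Player 1 plays M (best of 5, 9, 3); Player II gets 4.
- C → Player 1 plays B (best of 5, 9, 11); Player II gets 4.
- R → Player 1 plays T (best of 7, 4, 4); Player II gets 5.
Among 4, 4, 5, the best is 5 at R. Subgame-perfect outcome: (T, R) with payoffs (7, 5).
Under simultaneous play:
Player 1's best replies: L→M; C→B; R→T.
Player II's best replies: T→L; M→C; B→C.
Only (B, C) has each player best-responding; Nash payoffs (11, 4).
Sequential outcome (T, R) differs from the Nash profile (B, C).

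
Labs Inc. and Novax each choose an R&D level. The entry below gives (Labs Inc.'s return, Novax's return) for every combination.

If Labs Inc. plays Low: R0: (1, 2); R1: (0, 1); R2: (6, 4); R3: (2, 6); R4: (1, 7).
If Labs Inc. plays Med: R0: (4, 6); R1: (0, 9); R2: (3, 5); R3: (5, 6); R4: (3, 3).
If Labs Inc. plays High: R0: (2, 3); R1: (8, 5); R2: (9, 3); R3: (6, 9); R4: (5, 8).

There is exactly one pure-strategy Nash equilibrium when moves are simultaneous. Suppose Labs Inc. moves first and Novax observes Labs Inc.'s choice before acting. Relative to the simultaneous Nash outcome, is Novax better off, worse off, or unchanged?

Backward induction with Labs Inc. moving first.
- Low: Novax compares 2, 1, 4, 6, 7 and picks R4; Labs Inc. would get 1.
- Med: Novax compares 6, 9, 5, 6, 3 and picks R1; Labs Inc. would get 0.
- High: Novax compares 3, 5, 3, 9, 8 and picks R3; Labs Inc. would get 6.
Maximizing over 1, 0, 6, Labs Inc. chooses High. Subgame-perfect outcome: (High, R3) with payoffs (6, 9).
Now find the simultaneous Nash equilibrium.
Labs Inc.'s best replies: R0→Med; R1→High; R2→High; R3→High; R4→High.
Novax's best replies: Low→R4; Med→R1; High→R3.
Only (High, R3) has each player best-responding; Nash payoffs (6, 9).
Novax earns 9 sequentially versus 9 at the Nash outcome: unchanged.

unchanged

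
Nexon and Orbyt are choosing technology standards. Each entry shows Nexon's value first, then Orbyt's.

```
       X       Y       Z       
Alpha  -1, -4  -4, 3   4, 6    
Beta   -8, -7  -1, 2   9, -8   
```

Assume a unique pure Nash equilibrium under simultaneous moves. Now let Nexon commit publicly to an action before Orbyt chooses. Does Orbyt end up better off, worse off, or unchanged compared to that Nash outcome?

better off

Backward induction with Nexon moving first.
- Alpha: BR = Z, leader payoff 4.
- Beta: BR = Y, leader payoff -1.
Among 4, -1, the best is 4 at Alpha. Subgame-perfect outcome: (Alpha, Z) with payoffs (4, 6).
For the simultaneous game, intersect best replies.
Nexon's best replies: X→Alpha; Y→Beta; Z→Beta.
Orbyt's best replies: Alpha→Z; Beta→Y.
The unique mutual best reply is (Beta, Y), giving (-1, 2).
Orbyt earns 6 sequentially versus 2 at the Nash outcome: better off.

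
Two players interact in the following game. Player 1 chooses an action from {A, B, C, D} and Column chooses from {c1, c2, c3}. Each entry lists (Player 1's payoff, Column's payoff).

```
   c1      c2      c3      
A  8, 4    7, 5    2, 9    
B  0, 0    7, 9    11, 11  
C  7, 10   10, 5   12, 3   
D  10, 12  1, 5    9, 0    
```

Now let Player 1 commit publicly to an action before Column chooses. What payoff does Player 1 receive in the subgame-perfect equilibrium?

Backward induction with Player 1 moving first.
- A: BR = c3, leader payoff 2.
- B: BR = c3, leader payoff 11.
- C: BR = c1, leader payoff 7.
- D: BR = c1, leader payoff 10.
Maximizing over 2, 11, 7, 10, Player 1 chooses B. Subgame-perfect outcome: (B, c3) with payoffs (11, 11).

11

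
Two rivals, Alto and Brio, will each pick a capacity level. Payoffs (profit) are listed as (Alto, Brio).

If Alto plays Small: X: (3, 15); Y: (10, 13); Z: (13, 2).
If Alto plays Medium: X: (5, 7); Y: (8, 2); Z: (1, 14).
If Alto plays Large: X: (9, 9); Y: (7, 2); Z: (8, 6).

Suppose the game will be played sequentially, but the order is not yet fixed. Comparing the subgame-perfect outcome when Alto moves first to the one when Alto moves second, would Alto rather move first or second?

If Alto leads: Brio's best replies are Small→X, Medium→Z, Large→X; Alto's induced payoffs 3, 1, 9; outcome (Large, X), payoffs (9, 9).
If Brio leads: Alto's best replies are X→Large, Y→Small, Z→Small; Brio's induced payoffs 9, 13, 2; outcome (Small, Y), payoffs (10, 13).
Alto gets 9 moving first and 10 moving second, so Alto prefers to move second.

second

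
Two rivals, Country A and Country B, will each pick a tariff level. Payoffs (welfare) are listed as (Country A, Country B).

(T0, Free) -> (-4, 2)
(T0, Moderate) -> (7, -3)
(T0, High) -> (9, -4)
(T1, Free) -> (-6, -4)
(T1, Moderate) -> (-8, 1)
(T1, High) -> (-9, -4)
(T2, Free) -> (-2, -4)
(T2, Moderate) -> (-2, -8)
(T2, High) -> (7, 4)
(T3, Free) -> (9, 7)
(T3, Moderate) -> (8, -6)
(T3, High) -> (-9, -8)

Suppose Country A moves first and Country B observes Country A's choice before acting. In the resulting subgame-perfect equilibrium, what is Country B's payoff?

Backward induction with Country A moving first.
- T0: BR = Free, leader payoff -4.
- T1: BR = Moderate, leader payoff -8.
- T2: BR = High, leader payoff 7.
- T3: BR = Free, leader payoff 9.
Among -4, -8, 7, 9, the best is 9 at T3. Subgame-perfect outcome: (T3, Free) with payoffs (9, 7).

7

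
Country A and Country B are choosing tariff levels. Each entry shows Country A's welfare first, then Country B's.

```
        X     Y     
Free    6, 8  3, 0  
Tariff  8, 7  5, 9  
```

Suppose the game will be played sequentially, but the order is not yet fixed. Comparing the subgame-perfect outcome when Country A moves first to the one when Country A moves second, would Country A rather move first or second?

If Country A leads: Country B's best replies are Free→X, Tariff→Y; Country A's induced payoffs 6, 5; outcome (Free, X), payoffs (6, 8).
If Country B leads: Country A's best replies are X→Tariff, Y→Tariff; Country B's induced payoffs 7, 9; outcome (Tariff, Y), payoffs (5, 9).
Country A gets 6 moving first and 5 moving second, so Country A prefers to move first.

first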